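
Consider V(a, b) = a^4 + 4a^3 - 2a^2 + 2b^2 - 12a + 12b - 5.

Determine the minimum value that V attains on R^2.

V(a,b) separates as P(a) + Q(b) − 5, so its minimum is min P + min Q − 5.
P'(a) = 4(a - 1)(a + 1)(a + 3) vanishes at a ∈ {-3, -1, 1}; Q'(b) = 4b + 12 vanishes at b ∈ {-3}.
Local minima of P (where P''>0): P(-3)=-9, P(1)=-9. Local minima of Q: Q(-3)=-18.
So the global minimum of V is P(-3) + Q(-3) − 5 = -9 − 18 − 5 = -32, attained at (-3, -3).

-32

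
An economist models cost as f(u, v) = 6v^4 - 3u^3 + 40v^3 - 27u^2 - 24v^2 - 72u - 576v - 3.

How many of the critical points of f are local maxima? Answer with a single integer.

f separates as a function of u plus a function of v, so ∇f=0 decouples.
∂f/∂u = -9(u + 2)(u + 4) = 0 at u ∈ {-4, -2}; ∂f/∂v = 24(v - 2)(v + 3)(v + 4) = 0 at v ∈ {-4, -3, 2}.
The Hessian is diagonal: diag(f_uu, f_vv). Second derivatives: f_uu(-4)=18, f_uu(-2)=-18; f_vv(-4)=144, f_vv(-3)=-120, f_vv(2)=720.
Local maxima occur where both diagonal entries negative: (-2, -3). Count: 1.

1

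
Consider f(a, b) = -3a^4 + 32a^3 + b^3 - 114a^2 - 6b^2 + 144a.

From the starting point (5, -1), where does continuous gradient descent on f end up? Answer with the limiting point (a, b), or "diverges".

diverges

f is separable, so gradient descent decouples: a follows -∂f/∂a, b follows -∂f/∂b.
∂f/∂a = -12(a - 4)(a - 3)(a - 1); at a=5 this is -96, so a increases.
∂f/∂b = 3b(b - 4); at b=-1 this is 15, so b decreases.
The a-coordinate has no critical point in that direction and runs off to infinity.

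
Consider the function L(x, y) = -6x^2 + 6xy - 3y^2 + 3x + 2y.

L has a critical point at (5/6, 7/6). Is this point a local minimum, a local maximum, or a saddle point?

The Hessian of L is constant: H = [[-12, 6], [6, -6]].
det(H) = (-12)·(-6) − 6² = 36.
det(H) > 0 and tr(H) = -18 < 0, so H is negative definite and the point is a local maximum.

local maximum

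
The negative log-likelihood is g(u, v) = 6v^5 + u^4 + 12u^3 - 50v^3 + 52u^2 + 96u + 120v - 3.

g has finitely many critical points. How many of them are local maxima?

g separates as a function of u plus a function of v, so ∇g=0 decouples.
∂g/∂u = 4(u + 2)(u + 3)(u + 4) = 0 at u ∈ {-4, -3, -2}; ∂g/∂v = 30(v - 2)(v - 1)(v + 1)(v + 2) = 0 at v ∈ {-2, -1, 1, 2}.
The Hessian is diagonal: diag(g_uu, g_vv). Second derivatives: g_uu(-4)=8, g_uu(-3)=-4, g_uu(-2)=8; g_vv(-2)=-360, g_vv(-1)=180, g_vv(1)=-180, g_vv(2)=360.
Local maxima occur where both diagonal entries negative: (-3, -2), (-3, 1). Count: 2.

2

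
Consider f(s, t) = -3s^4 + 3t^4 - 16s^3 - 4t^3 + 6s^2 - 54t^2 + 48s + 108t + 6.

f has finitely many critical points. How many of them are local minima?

2

f separates as a function of s plus a function of t, so ∇f=0 decouples.
∂f/∂s = -12(s - 1)(s + 1)(s + 4) = 0 at s ∈ {-4, -1, 1}; ∂f/∂t = 12(t - 3)(t - 1)(t + 3) = 0 at t ∈ {-3, 1, 3}.
The Hessian is diagonal: diag(f_ss, f_tt). Second derivatives: f_ss(-4)=-180, f_ss(-1)=72, f_ss(1)=-120; f_tt(-3)=288, f_tt(1)=-96, f_tt(3)=144.
Local minima occur where both diagonal entries positive: (-1, -3), (-1, 3). Count: 2.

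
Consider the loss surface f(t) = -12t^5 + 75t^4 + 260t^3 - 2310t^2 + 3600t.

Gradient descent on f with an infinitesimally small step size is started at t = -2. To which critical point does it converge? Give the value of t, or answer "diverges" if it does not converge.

-4

f'(t) = -60(t - 5)(t - 3)(t - 1)(t + 4), so f'(-2) = 12600.
Gradient descent moves in the -f' direction, i.e. t is decreasing.
The nearest critical point in that direction is t = -4, where f'' = 18900 > 0 (a local minimum). The iterate converges there.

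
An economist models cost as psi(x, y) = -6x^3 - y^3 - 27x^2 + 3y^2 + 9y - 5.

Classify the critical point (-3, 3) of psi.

The mixed partial ∂²psi/∂x∂y is 0, so the Hessian at any point is diag(psi_xx, psi_yy) = diag(-18(2x + 3), 6(-y + 1)).
At (-3, 3): H = diag(54, -12).
The eigenvalues have opposite signs, so H is indefinite: a saddle point.

saddle point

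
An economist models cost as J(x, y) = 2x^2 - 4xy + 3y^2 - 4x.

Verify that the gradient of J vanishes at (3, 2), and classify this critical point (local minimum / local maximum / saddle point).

local minimum

∇J = (4x - 4y - 4, -4x + 6y); substituting (3, 2) gives ∇J = (0, 0), so (3, 2) is indeed a critical point.
The Hessian of J is constant: H = [[4, -4], [-4, 6]].
det(H) = 4·6 − (-4)² = 8.
det(H) > 0 and tr(H) = 10 > 0, so H is positive definite and the point is a local minimum.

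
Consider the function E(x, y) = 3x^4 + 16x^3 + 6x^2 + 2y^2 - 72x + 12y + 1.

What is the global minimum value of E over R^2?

E(x,y) separates as P(x) + Q(y) + 1, so its minimum is min P + min Q + 1.
P'(x) = 12(x - 1)(x + 2)(x + 3) vanishes at x ∈ {-3, -2, 1}; Q'(y) = 4y + 12 vanishes at y ∈ {-3}.
Local minima of P (where P''>0): P(-3)=81, P(1)=-47. Local minima of Q: Q(-3)=-18.
So the global minimum of E is P(1) + Q(-3) + 1 = -47 − 18 + 1 = -64, attained at (1, -3).

-64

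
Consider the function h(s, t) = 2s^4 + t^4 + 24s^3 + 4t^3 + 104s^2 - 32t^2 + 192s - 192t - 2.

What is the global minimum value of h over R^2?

h(s,t) separates as P(s) + Q(t) − 2, so its minimum is min P + min Q − 2.
P'(s) = 8(s + 2)(s + 3)(s + 4) vanishes at s ∈ {-4, -3, -2}; Q'(t) = 4(t - 4)(t + 3)(t + 4) vanishes at t ∈ {-4, -3, 4}.
Local minima of P (where P''>0): P(-4)=-128, P(-2)=-128. Local minima of Q: Q(-4)=256, Q(4)=-768.
So the global minimum of h is P(-4) + Q(4) − 2 = -128 − 768 − 2 = -898, attained at (-4, 4).

-898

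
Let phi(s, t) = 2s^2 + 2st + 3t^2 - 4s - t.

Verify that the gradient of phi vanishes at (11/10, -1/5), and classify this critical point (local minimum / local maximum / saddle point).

∇phi = (4s + 2t - 4, 2s + 6t - 1); substituting (11/10, -1/5) gives ∇phi = (0, 0), so (11/10, -1/5) is indeed a critical point.
The Hessian of phi is constant: H = [[4, 2], [2, 6]].
det(H) = 4·6 − 2² = 20.
det(H) > 0 and tr(H) = 10 > 0, so H is positive definite and the point is a local minimum.

local minimum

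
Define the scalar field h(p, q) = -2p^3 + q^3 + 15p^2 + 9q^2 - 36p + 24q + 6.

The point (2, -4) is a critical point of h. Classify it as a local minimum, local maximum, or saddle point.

The mixed partial ∂²h/∂p∂q is 0, so the Hessian at any point is diag(h_pp, h_qq) = diag(6(-2p + 5), 6(q + 3)).
At (2, -4): H = diag(6, -6).
The eigenvalues have opposite signs, so H is indefinite: a saddle point.

saddle point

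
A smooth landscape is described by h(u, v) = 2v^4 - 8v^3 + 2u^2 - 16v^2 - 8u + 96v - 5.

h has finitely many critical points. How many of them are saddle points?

1

h separates as a function of u plus a function of v, so ∇h=0 decouples.
∂h/∂u = 4(u - 2) = 0 at u ∈ {2}; ∂h/∂v = 8(v - 3)(v - 2)(v + 2) = 0 at v ∈ {-2, 2, 3}.
The Hessian is diagonal: diag(h_uu, h_vv). Second derivatives: h_uu(2)=4; h_vv(-2)=160, h_vv(2)=-32, h_vv(3)=40.
Saddle points occur where the two diagonal entries have opposite signs: (2, 2). Count: 1.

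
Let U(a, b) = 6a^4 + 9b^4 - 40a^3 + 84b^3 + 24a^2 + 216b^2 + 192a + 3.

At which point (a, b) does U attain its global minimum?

U(a,b) separates as P(a) + Q(b) + 3, so its minimum is min P + min Q + 3.
P'(a) = 24(a - 4)(a - 2)(a + 1) vanishes at a ∈ {-1, 2, 4}; Q'(b) = 36b(b + 3)(b + 4) vanishes at b ∈ {-4, -3, 0}.
Local minima of P (where P''>0): P(-1)=-122, P(4)=128. Local minima of Q: Q(-4)=384, Q(0)=0.
So the global minimum of U is P(-1) + Q(0) + 3 = -122 + 0 + 3 = -119, attained at (-1, 0).

(-1, 0)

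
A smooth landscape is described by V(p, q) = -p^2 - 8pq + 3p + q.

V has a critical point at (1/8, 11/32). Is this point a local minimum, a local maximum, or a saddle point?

The Hessian of V is constant: H = [[-2, -8], [-8, 0]].
det(H) = (-2)·0 − (-8)² = -64.
Since det(H) < 0, H is indefinite and the critical point is a saddle point.

saddle point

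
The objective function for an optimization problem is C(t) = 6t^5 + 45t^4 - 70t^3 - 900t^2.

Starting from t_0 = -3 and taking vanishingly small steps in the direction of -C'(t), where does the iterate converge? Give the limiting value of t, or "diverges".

-4

C'(t) = 30t(t - 3)(t + 4)(t + 5), so C'(-3) = 1080.
Gradient descent moves in the -C' direction, i.e. t is decreasing.
The nearest critical point in that direction is t = -4, where C'' = 840 > 0 (a local minimum). The iterate converges there.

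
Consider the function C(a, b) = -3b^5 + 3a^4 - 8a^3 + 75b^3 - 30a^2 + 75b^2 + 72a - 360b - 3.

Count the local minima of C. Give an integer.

C separates as a function of a plus a function of b, so ∇C=0 decouples.
∂C/∂a = 12(a - 3)(a - 1)(a + 2) = 0 at a ∈ {-2, 1, 3}; ∂C/∂b = -15(b - 4)(b - 1)(b + 2)(b + 3) = 0 at b ∈ {-3, -2, 1, 4}.
The Hessian is diagonal: diag(C_aa, C_bb). Second derivatives: C_aa(-2)=180, C_aa(1)=-72, C_aa(3)=120; C_bb(-3)=420, C_bb(-2)=-270, C_bb(1)=540, C_bb(4)=-1890.
Local minima occur where both diagonal entries positive: (-2, -3), (-2, 1), (3, -3), (3, 1). Count: 4.

4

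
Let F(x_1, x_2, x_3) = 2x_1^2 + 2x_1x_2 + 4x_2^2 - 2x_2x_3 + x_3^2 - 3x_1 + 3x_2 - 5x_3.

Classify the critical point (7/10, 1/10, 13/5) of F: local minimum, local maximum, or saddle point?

local minimum

The Hessian is constant: H = [[4, 2, 0], [2, 8, -2], [0, -2, 2]].
Leading principal minors: Δ₁ = 4, Δ₂ = 28, Δ₃ = 40.
All leading minors are positive, so H is positive definite: a local minimum.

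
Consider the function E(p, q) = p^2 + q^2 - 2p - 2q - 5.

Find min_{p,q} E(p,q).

-7

E(p,q) separates as A(p) + B(q) − 5, so its minimum is min A + min B − 5.
A'(p) = 2p - 2 vanishes at p ∈ {1}; B'(q) = 2q - 2 vanishes at q ∈ {1}.
Local minima of A (where A''>0): A(1)=-1. Local minima of B: B(1)=-1.
So the global minimum of E is A(1) + B(1) − 5 = -1 − 1 − 5 = -7, attained at (1, 1).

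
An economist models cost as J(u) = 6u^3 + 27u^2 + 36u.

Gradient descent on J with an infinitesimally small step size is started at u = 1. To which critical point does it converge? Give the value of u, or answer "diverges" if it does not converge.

-1

J'(u) = 18(u + 1)(u + 2), so J'(1) = 108.
Gradient descent moves in the -J' direction, i.e. u is decreasing.
The nearest critical point in that direction is u = -1, where J'' = 18 > 0 (a local minimum). The iterate converges there.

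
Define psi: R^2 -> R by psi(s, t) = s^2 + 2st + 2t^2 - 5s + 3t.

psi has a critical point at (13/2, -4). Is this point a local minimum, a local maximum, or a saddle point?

local minimum

The Hessian of psi is constant: H = [[2, 2], [2, 4]].
det(H) = 2·4 − 2² = 4.
det(H) > 0 and tr(H) = 6 > 0, so H is positive definite and the point is a local minimum.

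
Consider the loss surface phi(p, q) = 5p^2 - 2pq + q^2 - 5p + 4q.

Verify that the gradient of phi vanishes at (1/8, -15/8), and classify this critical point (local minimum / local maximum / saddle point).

local minimum

∇phi = (10p - 2q - 5, -2p + 2q + 4); substituting (1/8, -15/8) gives ∇phi = (0, 0), so (1/8, -15/8) is indeed a critical point.
The Hessian of phi is constant: H = [[10, -2], [-2, 2]].
det(H) = 10·2 − (-2)² = 16.
det(H) > 0 and tr(H) = 12 > 0, so H is positive definite and the point is a local minimum.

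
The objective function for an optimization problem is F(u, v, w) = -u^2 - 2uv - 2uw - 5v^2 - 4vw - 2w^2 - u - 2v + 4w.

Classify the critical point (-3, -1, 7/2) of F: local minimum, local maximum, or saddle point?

local maximum

The Hessian is constant: H = [[-2, -2, -2], [-2, -10, -4], [-2, -4, -4]].
Leading principal minors: Δ₁ = -2, Δ₂ = 16, Δ₃ = -24.
The minors alternate sign starting negative (−, +, −), so H is negative definite: a local maximum.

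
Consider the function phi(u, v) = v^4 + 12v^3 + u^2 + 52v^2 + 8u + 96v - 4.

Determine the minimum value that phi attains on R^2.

-84

phi(u,v) separates as P(u) + Q(v) − 4, so its minimum is min P + min Q − 4.
P'(u) = 2u + 8 vanishes at u ∈ {-4}; Q'(v) = 4(v + 2)(v + 3)(v + 4) vanishes at v ∈ {-4, -3, -2}.
Local minima of P (where P''>0): P(-4)=-16. Local minima of Q: Q(-4)=-64, Q(-2)=-64.
So the global minimum of phi is P(-4) + Q(-4) − 4 = -16 − 64 − 4 = -84, attained at (-4, -4).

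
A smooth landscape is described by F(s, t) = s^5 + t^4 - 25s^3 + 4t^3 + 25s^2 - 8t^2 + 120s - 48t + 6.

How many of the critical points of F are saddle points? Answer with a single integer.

6

F separates as a function of s plus a function of t, so ∇F=0 decouples.
∂F/∂s = 5(s - 3)(s - 2)(s + 1)(s + 4) = 0 at s ∈ {-4, -1, 2, 3}; ∂F/∂t = 4(t - 2)(t + 2)(t + 3) = 0 at t ∈ {-3, -2, 2}.
The Hessian is diagonal: diag(F_ss, F_tt). Second derivatives: F_ss(-4)=-630, F_ss(-1)=180, F_ss(2)=-90, F_ss(3)=140; F_tt(-3)=20, F_tt(-2)=-16, F_tt(2)=80.
Saddle points occur where the two diagonal entries have opposite signs: (-4, -3), (-4, 2), (-1, -2), (2, -3), (2, 2), (3, -2). Count: 6.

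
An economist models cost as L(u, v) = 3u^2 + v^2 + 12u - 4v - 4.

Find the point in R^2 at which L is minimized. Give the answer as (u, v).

L(u,v) separates as P(u) + Q(v) − 4, so its minimum is min P + min Q − 4.
P'(u) = 6u + 12 vanishes at u ∈ {-2}; Q'(v) = 2v - 4 vanishes at v ∈ {2}.
Local minima of P (where P''>0): P(-2)=-12. Local minima of Q: Q(2)=-4.
So the global minimum of L is P(-2) + Q(2) − 4 = -12 − 4 − 4 = -20, attained at (-2, 2).

(-2, 2)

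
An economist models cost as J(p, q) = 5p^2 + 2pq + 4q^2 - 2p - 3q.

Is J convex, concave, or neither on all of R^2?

convex

J is quadratic, so its Hessian is the constant matrix H = [[10, 2], [2, 8]].
det(H) = 76, tr(H) = 18.
det(H) > 0 and tr(H) > 0, so H is positive definite everywhere: convex.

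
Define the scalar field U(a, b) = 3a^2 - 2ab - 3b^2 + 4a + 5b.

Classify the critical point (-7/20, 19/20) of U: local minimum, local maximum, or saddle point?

saddle point

The Hessian of U is constant: H = [[6, -2], [-2, -6]].
det(H) = 6·(-6) − (-2)² = -40.
Since det(H) < 0, H is indefinite and the critical point is a saddle point.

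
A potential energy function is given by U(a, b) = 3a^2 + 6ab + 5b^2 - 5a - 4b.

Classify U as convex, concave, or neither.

U is quadratic, so its Hessian is the constant matrix H = [[6, 6], [6, 10]].
det(H) = 24, tr(H) = 16.
det(H) > 0 and tr(H) > 0, so H is positive definite everywhere: convex.

convex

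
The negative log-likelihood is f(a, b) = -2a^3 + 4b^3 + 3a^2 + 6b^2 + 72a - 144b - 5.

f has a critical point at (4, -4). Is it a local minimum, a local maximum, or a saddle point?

local maximum

The mixed partial ∂²f/∂a∂b is 0, so the Hessian at any point is diag(f_aa, f_bb) = diag(6(-2a + 1), 12(2b + 1)).
At (4, -4): H = diag(-42, -84).
Both eigenvalues are negative, so H is negative definite: a local maximum.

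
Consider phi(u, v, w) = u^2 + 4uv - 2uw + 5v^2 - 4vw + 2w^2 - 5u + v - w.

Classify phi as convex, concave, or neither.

convex

phi is quadratic, so its Hessian is the constant matrix H = [[2, 4, -2], [4, 10, -4], [-2, -4, 4]].
Leading principal minors: 2, 4, 8.
All positive ⇒ H ≻ 0 ⇒ convex.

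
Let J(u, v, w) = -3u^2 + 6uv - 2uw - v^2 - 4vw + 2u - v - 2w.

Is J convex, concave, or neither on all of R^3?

neither

J is quadratic, so its Hessian is the constant matrix H = [[-6, 6, -2], [6, -2, -4], [-2, -4, 0]].
Leading principal minors: -6, -24, 200.
Neither pattern holds ⇒ H is indefinite ⇒ neither convex nor concave.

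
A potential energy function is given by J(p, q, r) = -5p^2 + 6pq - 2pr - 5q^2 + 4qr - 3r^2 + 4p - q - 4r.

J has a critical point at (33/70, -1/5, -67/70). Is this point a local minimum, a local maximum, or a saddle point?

local maximum

The Hessian is constant: H = [[-10, 6, -2], [6, -10, 4], [-2, 4, -6]].
Leading principal minors: Δ₁ = -10, Δ₂ = 64, Δ₃ = -280.
The minors alternate sign starting negative (−, +, −), so H is negative definite: a local maximum.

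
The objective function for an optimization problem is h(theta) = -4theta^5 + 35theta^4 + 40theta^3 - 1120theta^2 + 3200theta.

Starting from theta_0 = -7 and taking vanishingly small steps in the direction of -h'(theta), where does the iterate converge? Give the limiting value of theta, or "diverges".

h'(theta) = -20(theta - 5)(theta - 4)(theta - 2)(theta + 4), so h'(-7) = -71280.
Gradient descent moves in the -h' direction, i.e. theta is increasing.
The nearest critical point in that direction is theta = -4, where h'' = 8640 > 0 (a local minimum). The iterate converges there.

-4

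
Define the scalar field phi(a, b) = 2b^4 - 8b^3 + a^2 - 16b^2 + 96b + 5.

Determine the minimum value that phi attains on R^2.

phi(a,b) separates as P(a) + Q(b) + 5, so its minimum is min P + min Q + 5.
P'(a) = 2a vanishes at a ∈ {0}; Q'(b) = 8(b - 3)(b - 2)(b + 2) vanishes at b ∈ {-2, 2, 3}.
Local minima of P (where P''>0): P(0)=0. Local minima of Q: Q(-2)=-160, Q(3)=90.
So the global minimum of phi is P(0) + Q(-2) + 5 = 0 − 160 + 5 = -155, attained at (0, -2).

-155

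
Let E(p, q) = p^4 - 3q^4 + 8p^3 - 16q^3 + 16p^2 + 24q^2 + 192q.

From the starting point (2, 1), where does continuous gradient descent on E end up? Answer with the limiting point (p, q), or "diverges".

(0, -2)

E is separable, so gradient descent decouples: p follows -∂E/∂p, q follows -∂E/∂q.
∂E/∂p = 4p(p + 2)(p + 4); at p=2 this is 192, so p decreases.
∂E/∂q = -12(q - 2)(q + 2)(q + 4); at q=1 this is 180, so q decreases.
p converges to its nearest critical value 0 (a local min of the p-part); q converges to -2. The iterate converges to (0, -2).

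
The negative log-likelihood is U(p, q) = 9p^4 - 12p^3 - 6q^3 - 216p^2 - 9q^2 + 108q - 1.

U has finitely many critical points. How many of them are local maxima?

U separates as a function of p plus a function of q, so ∇U=0 decouples.
∂U/∂p = 36p(p - 4)(p + 3) = 0 at p ∈ {-3, 0, 4}; ∂U/∂q = -18(q - 2)(q + 3) = 0 at q ∈ {-3, 2}.
The Hessian is diagonal: diag(U_pp, U_qq). Second derivatives: U_pp(-3)=756, U_pp(0)=-432, U_pp(4)=1008; U_qq(-3)=90, U_qq(2)=-90.
Local maxima occur where both diagonal entries negative: (0, 2). Count: 1.

1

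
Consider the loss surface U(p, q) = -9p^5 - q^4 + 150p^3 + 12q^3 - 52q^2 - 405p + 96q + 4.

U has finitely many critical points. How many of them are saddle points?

6

U separates as a function of p plus a function of q, so ∇U=0 decouples.
∂U/∂p = -45(p - 3)(p - 1)(p + 1)(p + 3) = 0 at p ∈ {-3, -1, 1, 3}; ∂U/∂q = -4(q - 4)(q - 3)(q - 2) = 0 at q ∈ {2, 3, 4}.
The Hessian is diagonal: diag(U_pp, U_qq). Second derivatives: U_pp(-3)=2160, U_pp(-1)=-720, U_pp(1)=720, U_pp(3)=-2160; U_qq(2)=-8, U_qq(3)=4, U_qq(4)=-8.
Saddle points occur where the two diagonal entries have opposite signs: (-3, 2), (-3, 4), (-1, 3), (1, 2), (1, 4), (3, 3). Count: 6.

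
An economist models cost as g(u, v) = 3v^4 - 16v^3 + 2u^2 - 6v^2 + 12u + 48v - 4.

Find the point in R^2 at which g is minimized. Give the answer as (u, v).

g(u,v) separates as P(u) + Q(v) − 4, so its minimum is min P + min Q − 4.
P'(u) = 4u + 12 vanishes at u ∈ {-3}; Q'(v) = 12(v - 4)(v - 1)(v + 1) vanishes at v ∈ {-1, 1, 4}.
Local minima of P (where P''>0): P(-3)=-18. Local minima of Q: Q(-1)=-35, Q(4)=-160.
So the global minimum of g is P(-3) + Q(4) − 4 = -18 − 160 − 4 = -182, attained at (-3, 4).

(-3, 4)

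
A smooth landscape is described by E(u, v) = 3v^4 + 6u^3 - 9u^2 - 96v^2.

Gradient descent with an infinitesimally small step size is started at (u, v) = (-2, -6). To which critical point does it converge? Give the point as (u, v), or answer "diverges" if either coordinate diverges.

diverges

E is separable, so gradient descent decouples: u follows -∂E/∂u, v follows -∂E/∂v.
∂E/∂u = 18u(u - 1); at u=-2 this is 108, so u decreases.
∂E/∂v = 12v(v - 4)(v + 4); at v=-6 this is -1440, so v increases.
The u-coordinate has no critical point in that direction and runs off to infinity.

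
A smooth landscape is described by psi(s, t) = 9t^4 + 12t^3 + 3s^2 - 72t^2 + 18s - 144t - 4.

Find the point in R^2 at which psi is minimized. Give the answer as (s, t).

(-3, 2)

psi(s,t) separates as P(s) + Q(t) − 4, so its minimum is min P + min Q − 4.
P'(s) = 6s + 18 vanishes at s ∈ {-3}; Q'(t) = 36(t - 2)(t + 1)(t + 2) vanishes at t ∈ {-2, -1, 2}.
Local minima of P (where P''>0): P(-3)=-27. Local minima of Q: Q(-2)=48, Q(2)=-336.
So the global minimum of psi is P(-3) + Q(2) − 4 = -27 − 336 − 4 = -367, attained at (-3, 2).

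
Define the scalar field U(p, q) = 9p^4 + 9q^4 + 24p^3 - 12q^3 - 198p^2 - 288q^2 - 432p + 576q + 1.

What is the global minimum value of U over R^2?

U(p,q) separates as A(p) + B(q) + 1, so its minimum is min A + min B + 1.
A'(p) = 36(p - 3)(p + 1)(p + 4) vanishes at p ∈ {-4, -1, 3}; B'(q) = 36(q - 4)(q - 1)(q + 4) vanishes at q ∈ {-4, 1, 4}.
Local minima of A (where A''>0): A(-4)=-672, A(3)=-1701. Local minima of B: B(-4)=-3840, B(4)=-768.
So the global minimum of U is A(3) + B(-4) + 1 = -1701 − 3840 + 1 = -5540, attained at (3, -4).

-5540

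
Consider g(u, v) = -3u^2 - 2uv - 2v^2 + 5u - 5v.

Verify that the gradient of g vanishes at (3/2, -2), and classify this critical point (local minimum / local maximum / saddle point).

local maximum

∇g = (-6u - 2v + 5, -2u - 4v - 5); substituting (3/2, -2) gives ∇g = (0, 0), so (3/2, -2) is indeed a critical point.
The Hessian of g is constant: H = [[-6, -2], [-2, -4]].
det(H) = (-6)·(-4) − (-2)² = 20.
det(H) > 0 and tr(H) = -10 < 0, so H is negative definite and the point is a local maximum.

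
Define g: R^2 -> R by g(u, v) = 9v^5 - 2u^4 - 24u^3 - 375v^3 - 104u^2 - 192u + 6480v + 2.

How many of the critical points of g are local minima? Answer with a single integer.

2

g separates as a function of u plus a function of v, so ∇g=0 decouples.
∂g/∂u = -8(u + 2)(u + 3)(u + 4) = 0 at u ∈ {-4, -3, -2}; ∂g/∂v = 45(v - 4)(v - 3)(v + 3)(v + 4) = 0 at v ∈ {-4, -3, 3, 4}.
The Hessian is diagonal: diag(g_uu, g_vv). Second derivatives: g_uu(-4)=-16, g_uu(-3)=8, g_uu(-2)=-16; g_vv(-4)=-2520, g_vv(-3)=1890, g_vv(3)=-1890, g_vv(4)=2520.
Local minima occur where both diagonal entries positive: (-3, -3), (-3, 4). Count: 2.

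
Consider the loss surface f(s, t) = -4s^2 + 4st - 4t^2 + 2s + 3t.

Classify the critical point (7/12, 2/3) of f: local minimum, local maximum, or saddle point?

The Hessian of f is constant: H = [[-8, 4], [4, -8]].
det(H) = (-8)·(-8) − 4² = 48.
det(H) > 0 and tr(H) = -16 < 0, so H is negative definite and the point is a local maximum.

local maximum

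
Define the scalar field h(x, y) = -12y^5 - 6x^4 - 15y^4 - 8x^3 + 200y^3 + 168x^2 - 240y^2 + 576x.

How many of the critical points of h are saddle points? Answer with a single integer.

6

h separates as a function of x plus a function of y, so ∇h=0 decouples.
∂h/∂x = -24(x - 4)(x + 2)(x + 3) = 0 at x ∈ {-3, -2, 4}; ∂h/∂y = -60y(y - 2)(y - 1)(y + 4) = 0 at y ∈ {-4, 0, 1, 2}.
The Hessian is diagonal: diag(h_xx, h_yy). Second derivatives: h_xx(-3)=-168, h_xx(-2)=144, h_xx(4)=-1008; h_yy(-4)=7200, h_yy(0)=-480, h_yy(1)=300, h_yy(2)=-720.
Saddle points occur where the two diagonal entries have opposite signs: (-3, -4), (-3, 1), (-2, 0), (-2, 2), (4, -4), (4, 1). Count: 6.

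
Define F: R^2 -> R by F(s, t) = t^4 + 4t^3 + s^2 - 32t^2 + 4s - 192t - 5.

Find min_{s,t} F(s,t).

-777

F(s,t) separates as P(s) + Q(t) − 5, so its minimum is min P + min Q − 5.
P'(s) = 2s + 4 vanishes at s ∈ {-2}; Q'(t) = 4(t - 4)(t + 3)(t + 4) vanishes at t ∈ {-4, -3, 4}.
Local minima of P (where P''>0): P(-2)=-4. Local minima of Q: Q(-4)=256, Q(4)=-768.
So the global minimum of F is P(-2) + Q(4) − 5 = -4 − 768 − 5 = -777, attained at (-2, 4).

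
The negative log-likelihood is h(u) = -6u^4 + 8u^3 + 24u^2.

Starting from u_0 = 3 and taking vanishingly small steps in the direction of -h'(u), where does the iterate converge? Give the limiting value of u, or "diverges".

diverges

h'(u) = -24u(u - 2)(u + 1), so h'(3) = -288.
Gradient descent moves in the -h' direction, i.e. u is increasing.
There is no critical point above u=3, and h' keeps the same sign, so the iterate runs off to +∞.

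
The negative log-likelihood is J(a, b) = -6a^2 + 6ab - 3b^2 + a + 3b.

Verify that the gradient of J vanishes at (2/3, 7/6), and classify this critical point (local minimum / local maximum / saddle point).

∇J = (-12a + 6b + 1, 6a - 6b + 3); substituting (2/3, 7/6) gives ∇J = (0, 0), so (2/3, 7/6) is indeed a critical point.
The Hessian of J is constant: H = [[-12, 6], [6, -6]].
det(H) = (-12)·(-6) − 6² = 36.
det(H) > 0 and tr(H) = -18 < 0, so H is negative definite and the point is a local maximum.

local maximum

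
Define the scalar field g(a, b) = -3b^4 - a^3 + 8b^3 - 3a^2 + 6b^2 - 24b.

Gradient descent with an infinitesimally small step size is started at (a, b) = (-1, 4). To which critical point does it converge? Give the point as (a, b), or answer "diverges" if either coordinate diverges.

diverges

g is separable, so gradient descent decouples: a follows -∂g/∂a, b follows -∂g/∂b.
∂g/∂a = -3a(a + 2); at a=-1 this is 3, so a decreases.
∂g/∂b = -12(b - 2)(b - 1)(b + 1); at b=4 this is -360, so b increases.
The b-coordinate has no critical point in that direction and runs off to infinity.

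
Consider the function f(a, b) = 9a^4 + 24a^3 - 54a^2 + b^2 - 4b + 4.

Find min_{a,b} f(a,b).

-405

f(a,b) separates as P(a) + Q(b) + 4, so its minimum is min P + min Q + 4.
P'(a) = 36a(a - 1)(a + 3) vanishes at a ∈ {-3, 0, 1}; Q'(b) = 2b - 4 vanishes at b ∈ {2}.
Local minima of P (where P''>0): P(-3)=-405, P(1)=-21. Local minima of Q: Q(2)=-4.
So the global minimum of f is P(-3) + Q(2) + 4 = -405 − 4 + 4 = -405, attained at (-3, 2).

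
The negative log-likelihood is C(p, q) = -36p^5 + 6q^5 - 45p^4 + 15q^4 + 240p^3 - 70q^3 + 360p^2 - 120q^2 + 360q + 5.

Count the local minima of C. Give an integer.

C separates as a function of p plus a function of q, so ∇C=0 decouples.
∂C/∂p = -180p(p - 2)(p + 1)(p + 2) = 0 at p ∈ {-2, -1, 0, 2}; ∂C/∂q = 30(q - 2)(q - 1)(q + 2)(q + 3) = 0 at q ∈ {-3, -2, 1, 2}.
The Hessian is diagonal: diag(C_pp, C_qq). Second derivatives: C_pp(-2)=1440, C_pp(-1)=-540, C_pp(0)=720, C_pp(2)=-4320; C_qq(-3)=-600, C_qq(-2)=360, C_qq(1)=-360, C_qq(2)=600.
Local minima occur where both diagonal entries positive: (-2, -2), (-2, 2), (0, -2), (0, 2). Count: 4.

4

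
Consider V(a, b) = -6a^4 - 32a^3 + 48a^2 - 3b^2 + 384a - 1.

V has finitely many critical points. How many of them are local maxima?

V separates as a function of a plus a function of b, so ∇V=0 decouples.
∂V/∂a = -24(a - 2)(a + 2)(a + 4) = 0 at a ∈ {-4, -2, 2}; ∂V/∂b = -6b = 0 at b ∈ {0}.
The Hessian is diagonal: diag(V_aa, V_bb). Second derivatives: V_aa(-4)=-288, V_aa(-2)=192, V_aa(2)=-576; V_bb(0)=-6.
Local maxima occur where both diagonal entries negative: (-4, 0), (2, 0). Count: 2.

2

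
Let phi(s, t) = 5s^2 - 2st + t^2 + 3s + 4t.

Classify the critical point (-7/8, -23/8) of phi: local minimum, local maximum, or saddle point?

The Hessian of phi is constant: H = [[10, -2], [-2, 2]].
det(H) = 10·2 − (-2)² = 16.
det(H) > 0 and tr(H) = 12 > 0, so H is positive definite and the point is a local minimum.

local minimum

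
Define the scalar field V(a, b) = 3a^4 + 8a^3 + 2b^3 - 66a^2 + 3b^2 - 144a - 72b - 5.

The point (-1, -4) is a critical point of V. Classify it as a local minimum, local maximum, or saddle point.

local maximum

The mixed partial ∂²V/∂a∂b is 0, so the Hessian at any point is diag(V_aa, V_bb) = diag(12(3a^2 + 4a - 11), 6(2b + 1)).
At (-1, -4): H = diag(-144, -42).
Both eigenvalues are negative, so H is negative definite: a local maximum.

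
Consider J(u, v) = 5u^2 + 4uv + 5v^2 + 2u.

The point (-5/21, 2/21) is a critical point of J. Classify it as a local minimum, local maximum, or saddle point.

local minimum

The Hessian of J is constant: H = [[10, 4], [4, 10]].
det(H) = 10·10 − 4² = 84.
det(H) > 0 and tr(H) = 20 > 0, so H is positive definite and the point is a local minimum.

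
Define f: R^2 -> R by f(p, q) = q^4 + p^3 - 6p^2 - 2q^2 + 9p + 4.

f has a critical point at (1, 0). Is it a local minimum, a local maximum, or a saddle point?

local maximum

The mixed partial ∂²f/∂p∂q is 0, so the Hessian at any point is diag(f_pp, f_qq) = diag(6(p - 2), 4(3q^2 - 1)).
At (1, 0): H = diag(-6, -4).
Both eigenvalues are negative, so H is negative definite: a local maximum.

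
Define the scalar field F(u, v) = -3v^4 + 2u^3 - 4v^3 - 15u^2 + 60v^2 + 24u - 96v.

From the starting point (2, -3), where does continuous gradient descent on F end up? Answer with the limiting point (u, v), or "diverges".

(4, 1)

F is separable, so gradient descent decouples: u follows -∂F/∂u, v follows -∂F/∂v.
∂F/∂u = 6(u - 4)(u - 1); at u=2 this is -12, so u increases.
∂F/∂v = -12(v - 2)(v - 1)(v + 4); at v=-3 this is -240, so v increases.
u converges to its nearest critical value 4 (a local min of the u-part); v converges to 1. The iterate converges to (4, 1).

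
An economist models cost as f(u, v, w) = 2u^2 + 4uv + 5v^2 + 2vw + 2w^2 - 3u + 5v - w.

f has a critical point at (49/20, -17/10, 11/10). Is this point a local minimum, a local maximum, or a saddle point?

local minimum

The Hessian is constant: H = [[4, 4, 0], [4, 10, 2], [0, 2, 4]].
Leading principal minors: Δ₁ = 4, Δ₂ = 24, Δ₃ = 80.
All leading minors are positive, so H is positive definite: a local minimum.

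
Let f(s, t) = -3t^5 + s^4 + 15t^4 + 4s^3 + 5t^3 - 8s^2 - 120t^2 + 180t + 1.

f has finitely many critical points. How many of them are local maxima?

f separates as a function of s plus a function of t, so ∇f=0 decouples.
∂f/∂s = 4s(s - 1)(s + 4) = 0 at s ∈ {-4, 0, 1}; ∂f/∂t = -15(t - 3)(t - 2)(t - 1)(t + 2) = 0 at t ∈ {-2, 1, 2, 3}.
The Hessian is diagonal: diag(f_ss, f_tt). Second derivatives: f_ss(-4)=80, f_ss(0)=-16, f_ss(1)=20; f_tt(-2)=900, f_tt(1)=-90, f_tt(2)=60, f_tt(3)=-150.
Local maxima occur where both diagonal entries negative: (0, 1), (0, 3). Count: 2.

2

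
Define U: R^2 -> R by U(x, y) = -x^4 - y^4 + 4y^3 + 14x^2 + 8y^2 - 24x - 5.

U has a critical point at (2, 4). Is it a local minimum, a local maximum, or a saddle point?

The mixed partial ∂²U/∂x∂y is 0, so the Hessian at any point is diag(U_xx, U_yy) = diag(4(-3x^2 + 7), 4(-3y^2 + 6y + 4)).
At (2, 4): H = diag(-20, -80).
Both eigenvalues are negative, so H is negative definite: a local maximum.

local maximum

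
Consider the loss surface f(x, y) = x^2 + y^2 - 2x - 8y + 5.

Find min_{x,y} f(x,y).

-12

f(x,y) separates as P(x) + Q(y) + 5, so its minimum is min P + min Q + 5.
P'(x) = 2x - 2 vanishes at x ∈ {1}; Q'(y) = 2y - 8 vanishes at y ∈ {4}.
Local minima of P (where P''>0): P(1)=-1. Local minima of Q: Q(4)=-16.
So the global minimum of f is P(1) + Q(4) + 5 = -1 − 16 + 5 = -12, attained at (1, 4).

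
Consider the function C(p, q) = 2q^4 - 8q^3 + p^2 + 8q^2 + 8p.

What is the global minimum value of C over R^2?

-16

C(p,q) separates as A(p) + B(q), so its minimum is min A + min B.
A'(p) = 2p + 8 vanishes at p ∈ {-4}; B'(q) = 8q(q - 2)(q - 1) vanishes at q ∈ {0, 1, 2}.
Local minima of A (where A''>0): A(-4)=-16. Local minima of B: B(0)=0, B(2)=0.
So the global minimum of C is A(-4) + B(0) = -16 + 0 = -16, attained at (-4, 0).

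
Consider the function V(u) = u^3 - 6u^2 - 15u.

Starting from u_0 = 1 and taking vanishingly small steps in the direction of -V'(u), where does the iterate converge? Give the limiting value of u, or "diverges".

5

V'(u) = 3(u - 5)(u + 1), so V'(1) = -24.
Gradient descent moves in the -V' direction, i.e. u is increasing.
The nearest critical point in that direction is u = 5, where V'' = 18 > 0 (a local minimum). The iterate converges there.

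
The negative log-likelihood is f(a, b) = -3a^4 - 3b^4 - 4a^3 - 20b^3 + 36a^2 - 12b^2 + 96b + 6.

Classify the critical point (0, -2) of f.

The mixed partial ∂²f/∂a∂b is 0, so the Hessian at any point is diag(f_aa, f_bb) = diag(12(-3a^2 - 2a + 6), -12(3b^2 + 10b + 2)).
At (0, -2): H = diag(72, 72).
Both eigenvalues are positive, so H is positive definite: a local minimum.

local minimum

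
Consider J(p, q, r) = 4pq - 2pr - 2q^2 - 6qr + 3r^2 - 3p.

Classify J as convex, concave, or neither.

J is quadratic, so its Hessian is the constant matrix H = [[0, 4, -2], [4, -4, -6], [-2, -6, 6]].
Leading principal minors: 0, -16, 16.
Neither pattern holds ⇒ H is indefinite ⇒ neither convex nor concave.

neither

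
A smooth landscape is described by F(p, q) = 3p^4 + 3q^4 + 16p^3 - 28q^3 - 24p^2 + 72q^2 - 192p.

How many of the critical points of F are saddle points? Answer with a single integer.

4

F separates as a function of p plus a function of q, so ∇F=0 decouples.
∂F/∂p = 12(p - 2)(p + 2)(p + 4) = 0 at p ∈ {-4, -2, 2}; ∂F/∂q = 12q(q - 4)(q - 3) = 0 at q ∈ {0, 3, 4}.
The Hessian is diagonal: diag(F_pp, F_qq). Second derivatives: F_pp(-4)=144, F_pp(-2)=-96, F_pp(2)=288; F_qq(0)=144, F_qq(3)=-36, F_qq(4)=48.
Saddle points occur where the two diagonal entries have opposite signs: (-4, 3), (-2, 0), (-2, 4), (2, 3). Count: 4.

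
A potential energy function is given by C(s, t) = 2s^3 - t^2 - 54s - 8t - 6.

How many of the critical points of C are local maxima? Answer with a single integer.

1

C separates as a function of s plus a function of t, so ∇C=0 decouples.
∂C/∂s = 6(s - 3)(s + 3) = 0 at s ∈ {-3, 3}; ∂C/∂t = -2(t + 4) = 0 at t ∈ {-4}.
The Hessian is diagonal: diag(C_ss, C_tt). Second derivatives: C_ss(-3)=-36, C_ss(3)=36; C_tt(-4)=-2.
Local maxima occur where both diagonal entries negative: (-3, -4). Count: 1.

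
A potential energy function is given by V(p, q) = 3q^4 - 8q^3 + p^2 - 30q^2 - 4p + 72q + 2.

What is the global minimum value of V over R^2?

-154

V(p,q) separates as A(p) + B(q) + 2, so its minimum is min A + min B + 2.
A'(p) = 2p - 4 vanishes at p ∈ {2}; B'(q) = 12(q - 3)(q - 1)(q + 2) vanishes at q ∈ {-2, 1, 3}.
Local minima of A (where A''>0): A(2)=-4. Local minima of B: B(-2)=-152, B(3)=-27.
So the global minimum of V is A(2) + B(-2) + 2 = -4 − 152 + 2 = -154, attained at (2, -2).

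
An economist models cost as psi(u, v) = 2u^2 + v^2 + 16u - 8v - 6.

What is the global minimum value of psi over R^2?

psi(u,v) separates as P(u) + Q(v) − 6, so its minimum is min P + min Q − 6.
P'(u) = 4u + 16 vanishes at u ∈ {-4}; Q'(v) = 2v - 8 vanishes at v ∈ {4}.
Local minima of P (where P''>0): P(-4)=-32. Local minima of Q: Q(4)=-16.
So the global minimum of psi is P(-4) + Q(4) − 6 = -32 − 16 − 6 = -54, attained at (-4, 4).

-54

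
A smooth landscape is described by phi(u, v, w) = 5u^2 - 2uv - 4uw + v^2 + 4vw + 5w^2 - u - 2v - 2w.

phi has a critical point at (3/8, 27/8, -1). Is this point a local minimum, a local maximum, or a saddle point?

The Hessian is constant: H = [[10, -2, -4], [-2, 2, 4], [-4, 4, 10]].
Leading principal minors: Δ₁ = 10, Δ₂ = 16, Δ₃ = 32.
All leading minors are positive, so H is positive definite: a local minimum.

local minimum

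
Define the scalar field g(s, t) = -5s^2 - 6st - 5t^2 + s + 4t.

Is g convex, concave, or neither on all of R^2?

concave

g is quadratic, so its Hessian is the constant matrix H = [[-10, -6], [-6, -10]].
det(H) = 64, tr(H) = -20.
det(H) > 0 and tr(H) < 0, so H is negative definite everywhere: concave.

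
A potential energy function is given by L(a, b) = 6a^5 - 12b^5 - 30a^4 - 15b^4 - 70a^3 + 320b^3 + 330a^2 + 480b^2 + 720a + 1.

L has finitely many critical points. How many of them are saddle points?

8

L separates as a function of a plus a function of b, so ∇L=0 decouples.
∂L/∂a = 30(a - 4)(a - 3)(a + 1)(a + 2) = 0 at a ∈ {-2, -1, 3, 4}; ∂L/∂b = -60b(b - 4)(b + 1)(b + 4) = 0 at b ∈ {-4, -1, 0, 4}.
The Hessian is diagonal: diag(L_aa, L_bb). Second derivatives: L_aa(-2)=-900, L_aa(-1)=600, L_aa(3)=-600, L_aa(4)=900; L_bb(-4)=5760, L_bb(-1)=-900, L_bb(0)=960, L_bb(4)=-9600.
Saddle points occur where the two diagonal entries have opposite signs: (-2, -4), (-2, 0), (-1, -1), (-1, 4), (3, -4), (3, 0), (4, -1), (4, 4). Count: 8.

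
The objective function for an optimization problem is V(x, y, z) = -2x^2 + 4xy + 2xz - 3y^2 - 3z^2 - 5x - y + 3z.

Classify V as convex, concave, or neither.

concave

V is quadratic, so its Hessian is the constant matrix H = [[-4, 4, 2], [4, -6, 0], [2, 0, -6]].
Leading principal minors: -4, 8, -24.
Signs alternate −, +, − ⇒ H ≺ 0 ⇒ concave.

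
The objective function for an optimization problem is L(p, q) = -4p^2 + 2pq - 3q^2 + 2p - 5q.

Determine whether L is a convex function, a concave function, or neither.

L is quadratic, so its Hessian is the constant matrix H = [[-8, 2], [2, -6]].
det(H) = 44, tr(H) = -14.
det(H) > 0 and tr(H) < 0, so H is negative definite everywhere: concave.

concave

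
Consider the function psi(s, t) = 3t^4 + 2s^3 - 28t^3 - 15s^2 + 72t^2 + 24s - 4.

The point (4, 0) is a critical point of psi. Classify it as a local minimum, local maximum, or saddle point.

local minimum

The mixed partial ∂²psi/∂s∂t is 0, so the Hessian at any point is diag(psi_ss, psi_tt) = diag(6(2s - 5), 12(3t^2 - 14t + 12)).
At (4, 0): H = diag(18, 144).
Both eigenvalues are positive, so H is positive definite: a local minimum.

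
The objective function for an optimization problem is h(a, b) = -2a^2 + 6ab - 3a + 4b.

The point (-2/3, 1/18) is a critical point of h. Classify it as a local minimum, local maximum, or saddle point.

saddle point

The Hessian of h is constant: H = [[-4, 6], [6, 0]].
det(H) = (-4)·0 − 6² = -36.
Since det(H) < 0, H is indefinite and the critical point is a saddle point.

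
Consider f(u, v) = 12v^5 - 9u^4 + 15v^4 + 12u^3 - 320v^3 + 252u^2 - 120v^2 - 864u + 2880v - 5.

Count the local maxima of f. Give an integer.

4

f separates as a function of u plus a function of v, so ∇f=0 decouples.
∂f/∂u = -36(u - 3)(u - 2)(u + 4) = 0 at u ∈ {-4, 2, 3}; ∂f/∂v = 60(v - 3)(v - 2)(v + 2)(v + 4) = 0 at v ∈ {-4, -2, 2, 3}.
The Hessian is diagonal: diag(f_uu, f_vv). Second derivatives: f_uu(-4)=-1512, f_uu(2)=216, f_uu(3)=-252; f_vv(-4)=-5040, f_vv(-2)=2400, f_vv(2)=-1440, f_vv(3)=2100.
Local maxima occur where both diagonal entries negative: (-4, -4), (-4, 2), (3, -4), (3, 2). Count: 4.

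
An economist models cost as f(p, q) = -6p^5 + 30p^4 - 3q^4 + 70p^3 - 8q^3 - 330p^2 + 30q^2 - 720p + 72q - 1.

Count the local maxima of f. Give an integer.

f separates as a function of p plus a function of q, so ∇f=0 decouples.
∂f/∂p = -30(p - 4)(p - 3)(p + 1)(p + 2) = 0 at p ∈ {-2, -1, 3, 4}; ∂f/∂q = -12(q - 2)(q + 1)(q + 3) = 0 at q ∈ {-3, -1, 2}.
The Hessian is diagonal: diag(f_pp, f_qq). Second derivatives: f_pp(-2)=900, f_pp(-1)=-600, f_pp(3)=600, f_pp(4)=-900; f_qq(-3)=-120, f_qq(-1)=72, f_qq(2)=-180.
Local maxima occur where both diagonal entries negative: (-1, -3), (-1, 2), (4, -3), (4, 2). Count: 4.

4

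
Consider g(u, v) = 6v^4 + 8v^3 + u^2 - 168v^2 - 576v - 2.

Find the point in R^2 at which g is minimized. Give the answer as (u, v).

g(u,v) separates as P(u) + Q(v) − 2, so its minimum is min P + min Q − 2.
P'(u) = 2u vanishes at u ∈ {0}; Q'(v) = 24(v - 4)(v + 2)(v + 3) vanishes at v ∈ {-3, -2, 4}.
Local minima of P (where P''>0): P(0)=0. Local minima of Q: Q(-3)=486, Q(4)=-2944.
So the global minimum of g is P(0) + Q(4) − 2 = 0 − 2944 − 2 = -2946, attained at (0, 4).

(0, 4)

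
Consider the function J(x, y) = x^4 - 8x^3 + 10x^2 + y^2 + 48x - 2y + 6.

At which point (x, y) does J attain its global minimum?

J(x,y) separates as P(x) + Q(y) + 6, so its minimum is min P + min Q + 6.
P'(x) = 4(x - 4)(x - 3)(x + 1) vanishes at x ∈ {-1, 3, 4}; Q'(y) = 2y - 2 vanishes at y ∈ {1}.
Local minima of P (where P''>0): P(-1)=-29, P(4)=96. Local minima of Q: Q(1)=-1.
So the global minimum of J is P(-1) + Q(1) + 6 = -29 − 1 + 6 = -24, attained at (-1, 1).

(-1, 1)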